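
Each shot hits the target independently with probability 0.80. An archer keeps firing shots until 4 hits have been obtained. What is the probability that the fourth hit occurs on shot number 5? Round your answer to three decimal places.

Y = trial on which the fourth success occurs; negative binomial, r=4, p=0.80.
P(Y=5) = C(4,3) · p^4 · (1−p)^1
= 4 · 0.4096 · 0.2 = 0.32768

0.328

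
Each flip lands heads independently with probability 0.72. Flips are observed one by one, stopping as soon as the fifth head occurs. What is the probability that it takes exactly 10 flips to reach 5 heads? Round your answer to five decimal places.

0.04196

Y = trial on which the fifth success occurs; negative binomial, r=5, p=0.72.
P(Y=10) = C(9,4) · p^5 · (1−p)^5
= 126 · 0.19349 · 0.001721 = 0.0419588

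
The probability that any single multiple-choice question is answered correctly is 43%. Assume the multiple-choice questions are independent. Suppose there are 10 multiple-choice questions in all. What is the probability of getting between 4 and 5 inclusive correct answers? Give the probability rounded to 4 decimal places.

0.4691

X ~ Binomial(10, 0.43); P(4 ≤ X ≤ 5) = Σ C(10,k) p^k (1−p)^(10−k) over k:
  k=4: C(10,4)·0.43^4·0.57^6 = 0.246231
  k=5: C(10,5)·0.43^5·0.57^5 = 0.222904
Total = 0.469134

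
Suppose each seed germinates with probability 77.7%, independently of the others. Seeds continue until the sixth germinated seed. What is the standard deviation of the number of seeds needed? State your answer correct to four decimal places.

Y = total seeds until the sixth success; negative binomial with r=6, p=0.777.
SD(Y) = √[r(1−p)/p²] = √(2.216226) = 1.488699

1.4887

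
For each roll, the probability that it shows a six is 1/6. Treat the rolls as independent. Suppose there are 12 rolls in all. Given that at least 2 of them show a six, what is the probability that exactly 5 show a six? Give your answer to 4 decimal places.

X ~ Binomial(12, 0.166667). Want P(X=5 | X≥2) = P(X=5) / P(X≥2).
P(X=5) = C(12,5)·0.166667^5·0.833333^7 = 0.028425
P(X≥2) = 1 − 0.112157 − 0.269176 = 0.618667
Ratio = 0.028425 / 0.618667 = 0.045946

0.0459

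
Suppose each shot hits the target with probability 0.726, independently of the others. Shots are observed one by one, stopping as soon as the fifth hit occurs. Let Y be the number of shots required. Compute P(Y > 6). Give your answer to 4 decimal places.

0.5220

Needing more than 6 shots ⇔ fewer than 5 successes in the first 6. With X ~ Binomial(6, 0.726), P(Y > 6) = P(X ≤ 4).
  k=0: C(6,0)·0.726^0·0.274^6 = 0.000423
  k=1: C(6,1)·0.726^1·0.274^5 = 0.006727
  k=2: C(6,2)·0.726^2·0.274^4 = 0.044562
  k=3: C(6,3)·0.726^3·0.274^3 = 0.157431
  k=4: C(6,4)·0.726^4·0.274^2 = 0.312852
P(X ≤ 4) = 0.521996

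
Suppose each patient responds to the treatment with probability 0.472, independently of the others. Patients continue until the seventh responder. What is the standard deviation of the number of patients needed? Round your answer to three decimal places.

Y = total patients until the seventh success; negative binomial with r=7, p=0.472.
SD(Y) = √[r(1−p)/p²] = √(16.59006) = 4.07309

4.073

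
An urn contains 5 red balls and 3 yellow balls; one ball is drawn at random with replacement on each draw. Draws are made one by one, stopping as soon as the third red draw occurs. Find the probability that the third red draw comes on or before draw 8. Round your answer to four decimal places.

0.9640

Finishing within 8 draws ⇔ at least 3 successes in the first 8. With X ~ Binomial(8, 0.625), P(Y ≤ 8) = 1 − P(X ≤ 2).
  k=0: C(8,0)·0.625^0·0.375^8 = 0.000391
  k=1: C(8,1)·0.625^1·0.375^7 = 0.005214
  k=2: C(8,2)·0.625^2·0.375^6 = 0.030416
1 − 0.036022 = 0.963978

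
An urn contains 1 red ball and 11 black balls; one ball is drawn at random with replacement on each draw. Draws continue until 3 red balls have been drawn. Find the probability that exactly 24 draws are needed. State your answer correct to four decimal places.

Y = trial on which the third success occurs; negative binomial, r=3, p=0.083333.
P(Y=24) = C(23,2) · p^3 · (1−p)^21
= 253 · 0.0005787 · 0.16086 = 0.023551

0.0236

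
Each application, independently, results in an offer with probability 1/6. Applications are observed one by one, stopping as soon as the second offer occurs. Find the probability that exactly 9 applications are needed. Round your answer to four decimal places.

0.0620

Y = trial on which the second success occurs; negative binomial, r=2, p=0.166667.
P(Y=9) = C(8,1) · p^2 · (1−p)^7
= 8 · 0.027778 · 0.27908 = 0.062018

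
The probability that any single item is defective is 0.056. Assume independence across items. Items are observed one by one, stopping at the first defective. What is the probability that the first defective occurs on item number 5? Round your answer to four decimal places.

0.0445

Geometric (trials to first success), p = 0.056.
P(Y = 5) = (1−p)^4 · p = 0.79412 · 0.056 = 0.044471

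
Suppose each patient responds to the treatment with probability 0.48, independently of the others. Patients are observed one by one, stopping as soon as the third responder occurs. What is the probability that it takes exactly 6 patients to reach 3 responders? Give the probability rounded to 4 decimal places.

Y = trial on which the third success occurs; negative binomial, r=3, p=0.48.
P(Y=6) = C(5,2) · p^3 · (1−p)^3
= 10 · 0.11059 · 0.14061 = 0.155501

0.1555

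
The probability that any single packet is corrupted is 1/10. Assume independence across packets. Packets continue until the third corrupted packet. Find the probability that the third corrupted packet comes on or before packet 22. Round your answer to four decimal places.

Finishing within 22 packets ⇔ at least 3 successes in the first 22. With X ~ Binomial(22, 0.10), P(Y ≤ 22) = 1 − P(X ≤ 2).
  k=0: C(22,0)·0.10^0·0.90^22 = 0.098477
  k=1: C(22,1)·0.10^1·0.90^21 = 0.240722
  k=2: C(22,2)·0.10^2·0.90^20 = 0.280842
1 − 0.620041 = 0.379959

0.3800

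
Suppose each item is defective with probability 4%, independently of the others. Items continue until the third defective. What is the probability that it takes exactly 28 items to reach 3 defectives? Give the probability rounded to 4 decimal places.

Y = trial on which the third success occurs; negative binomial, r=3, p=0.04.
P(Y=28) = C(27,2) · p^3 · (1−p)^25
= 351 · 6.4e-05 · 0.3604 = 0.008096

0.0081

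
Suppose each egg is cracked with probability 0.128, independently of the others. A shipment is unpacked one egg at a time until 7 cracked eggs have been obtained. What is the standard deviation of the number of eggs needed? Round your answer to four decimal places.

Y = total eggs until the seventh success; negative binomial with r=7, p=0.128.
SD(Y) = √[r(1−p)/p²] = √(372.558594) = 19.301777

19.3018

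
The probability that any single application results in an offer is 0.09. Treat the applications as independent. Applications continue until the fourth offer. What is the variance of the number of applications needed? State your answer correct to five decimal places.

449.38272

Y = total applications until the fourth success; negative binomial with r=4, p=0.09.
Var(Y) = r(1−p)/p² = 4·0.91 / 0.09² = 449.3827160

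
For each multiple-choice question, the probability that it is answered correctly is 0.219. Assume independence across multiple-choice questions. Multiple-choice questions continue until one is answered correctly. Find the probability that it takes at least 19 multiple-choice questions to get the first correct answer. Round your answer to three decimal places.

Y = number of multiple-choice questions to the first success; geometric, p = 0.219.
P(Y > 18) = P(first 18 all fail) = (1−p)^18 = 0.01169

0.012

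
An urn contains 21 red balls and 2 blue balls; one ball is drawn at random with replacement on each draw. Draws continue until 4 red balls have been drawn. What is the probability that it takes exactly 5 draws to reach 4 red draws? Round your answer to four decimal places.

0.2417

Y = trial on which the fourth success occurs; negative binomial, r=4, p=0.913043.
P(Y=5) = C(4,3) · p^4 · (1−p)^1
= 4 · 0.69497 · 0.086957 = 0.241729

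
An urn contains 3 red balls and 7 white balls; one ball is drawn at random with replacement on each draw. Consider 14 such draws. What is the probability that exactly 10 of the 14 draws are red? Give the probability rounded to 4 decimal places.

0.0014

X ~ Binomial(n=14, p=0.30).
P(X=10) = C(14,10) · p^10 · (1−p)^4
= 1001 · 5.9049e-06 · 0.2401 = 0.001419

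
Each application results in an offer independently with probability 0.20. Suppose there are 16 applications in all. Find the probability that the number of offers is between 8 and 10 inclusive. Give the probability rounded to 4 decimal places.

0.0070

X ~ Binomial(16, 0.20); P(8 ≤ X ≤ 10) = Σ C(16,k) p^k (1−p)^(16−k) over k:
  k=8: C(16,8)·0.20^8·0.80^8 = 0.005528
  k=9: C(16,9)·0.20^9·0.80^7 = 0.001228
  k=10: C(16,10)·0.20^10·0.80^6 = 0.000215
Total = 0.006971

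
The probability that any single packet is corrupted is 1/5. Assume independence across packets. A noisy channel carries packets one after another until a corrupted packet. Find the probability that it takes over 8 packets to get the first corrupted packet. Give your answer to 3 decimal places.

0.168

Y = number of packets to the first success; geometric, p = 0.20.
P(Y > 8) = P(first 8 all fail) = (1−p)^8 = 0.16777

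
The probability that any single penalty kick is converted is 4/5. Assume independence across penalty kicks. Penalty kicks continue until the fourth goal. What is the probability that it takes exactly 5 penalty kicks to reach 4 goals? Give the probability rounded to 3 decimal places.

0.328

Y = trial on which the fourth success occurs; negative binomial, r=4, p=0.80.
P(Y=5) = C(4,3) · p^4 · (1−p)^1
= 4 · 0.4096 · 0.2 = 0.32768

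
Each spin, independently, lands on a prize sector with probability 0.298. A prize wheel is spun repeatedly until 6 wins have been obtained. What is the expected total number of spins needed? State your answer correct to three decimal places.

20.134

Y = total spins until the sixth success; negative binomial with r=6, p=0.298.
E[Y] = r / p = 6 / 0.298 = 20.13423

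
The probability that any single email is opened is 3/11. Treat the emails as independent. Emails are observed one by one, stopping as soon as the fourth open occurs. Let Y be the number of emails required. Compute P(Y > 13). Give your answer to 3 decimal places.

Needing more than 13 emails ⇔ fewer than 4 successes in the first 13. With X ~ Binomial(13, 0.272727), P(Y > 13) = P(X ≤ 3).
  k=0: C(13,0)·0.272727^0·0.727273^13 = 0.01592
  k=1: C(13,1)·0.272727^1·0.727273^12 = 0.07763
  k=2: C(13,2)·0.272727^2·0.727273^11 = 0.17467
  k=3: C(13,3)·0.272727^3·0.727273^10 = 0.24017
P(X ≤ 3) = 0.50840

0.508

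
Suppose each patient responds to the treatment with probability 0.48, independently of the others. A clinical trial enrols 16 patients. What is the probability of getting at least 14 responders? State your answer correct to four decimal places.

X ~ Binomial(16, 0.48); P(X ≥ 14) = Σ C(16,k) p^k (1−p)^(16−k) over k:
  k=14: C(16,14)·0.48^14·0.52^2 = 0.001118
  k=15: C(16,15)·0.48^15·0.52^1 = 0.000138
  k=16: C(16,16)·0.48^16·0.52^0 = 0.000008
Total = 0.001264

0.0013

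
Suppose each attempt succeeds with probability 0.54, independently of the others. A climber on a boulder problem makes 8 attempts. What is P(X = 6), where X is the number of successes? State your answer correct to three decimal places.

0.147

X ~ Binomial(n=8, p=0.54).
P(X=6) = C(8,6) · p^6 · (1−p)^2
= 28 · 0.024795 · 0.2116 = 0.14690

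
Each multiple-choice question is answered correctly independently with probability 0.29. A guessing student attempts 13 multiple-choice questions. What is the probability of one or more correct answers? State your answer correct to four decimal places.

0.9883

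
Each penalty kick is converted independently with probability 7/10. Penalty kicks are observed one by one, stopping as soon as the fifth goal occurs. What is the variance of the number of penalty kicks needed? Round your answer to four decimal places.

Y = total penalty kicks until the fifth success; negative binomial with r=5, p=0.70.
Var(Y) = r(1−p)/p² = 5·0.30 / 0.70² = 3.061224

3.0612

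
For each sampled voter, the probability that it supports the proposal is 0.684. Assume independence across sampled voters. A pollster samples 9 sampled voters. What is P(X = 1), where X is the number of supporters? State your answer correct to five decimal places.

0.00061

X ~ Binomial(n=9, p=0.684).
P(X=1) = C(9,1) · p^1 · (1−p)^8
= 9 · 0.684 · 9.9425e-05 = 0.0006121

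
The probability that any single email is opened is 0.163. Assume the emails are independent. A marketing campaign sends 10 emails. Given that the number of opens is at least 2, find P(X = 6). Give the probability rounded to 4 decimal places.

X ~ Binomial(10, 0.163). Want P(X=6 | X≥2) = P(X=6) / P(X≥2).
P(X=6) = C(10,6)·0.163^6·0.837^4 = 0.001933
P(X≥2) = 1 − 0.168754 − 0.328637 = 0.502609
Ratio = 0.001933 / 0.502609 = 0.003846

0.0038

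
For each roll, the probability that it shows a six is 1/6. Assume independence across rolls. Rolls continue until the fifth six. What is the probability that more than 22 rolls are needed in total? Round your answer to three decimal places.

0.700

Needing more than 22 rolls ⇔ fewer than 5 successes in the first 22. With X ~ Binomial(22, 0.166667), P(Y > 22) = P(X ≤ 4).
  k=0: C(22,0)·0.166667^0·0.833333^22 = 0.01811
  k=1: C(22,1)·0.166667^1·0.833333^21 = 0.07970
  k=2: C(22,2)·0.166667^2·0.833333^20 = 0.16737
  k=3: C(22,3)·0.166667^3·0.833333^19 = 0.22316
  k=4: C(22,4)·0.166667^4·0.833333^18 = 0.21201
P(X ≤ 4) = 0.70036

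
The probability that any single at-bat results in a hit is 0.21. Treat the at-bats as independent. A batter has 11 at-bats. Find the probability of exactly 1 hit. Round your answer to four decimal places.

X ~ Binomial(n=11, p=0.21).
P(X=1) = C(11,1) · p^1 · (1−p)^10
= 11 · 0.21 · 0.094683 = 0.218717

0.2187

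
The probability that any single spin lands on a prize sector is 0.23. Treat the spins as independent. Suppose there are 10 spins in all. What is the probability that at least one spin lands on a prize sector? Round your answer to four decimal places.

P(at least one) = 1 − P(none) = 1 − (1 − 0.23)^10
= 1 − 0.073267 = 0.926733

0.9267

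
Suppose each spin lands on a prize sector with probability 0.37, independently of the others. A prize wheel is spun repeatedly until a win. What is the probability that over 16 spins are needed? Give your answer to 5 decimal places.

0.00062

Y = number of spins to the first success; geometric, p = 0.37.
P(Y > 16) = P(first 16 all fail) = (1−p)^16 = 0.0006158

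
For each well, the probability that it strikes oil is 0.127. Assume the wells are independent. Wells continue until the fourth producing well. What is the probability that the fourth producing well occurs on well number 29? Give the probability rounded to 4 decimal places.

Y = trial on which the fourth success occurs; negative binomial, r=4, p=0.127.
P(Y=29) = C(28,3) · p^4 · (1−p)^25
= 3276 · 0.00026014 · 0.033524 = 0.028570

0.0286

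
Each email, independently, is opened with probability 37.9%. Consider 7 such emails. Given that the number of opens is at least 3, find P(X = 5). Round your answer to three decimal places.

X ~ Binomial(7, 0.379). Want P(X=5 | X≥3) = P(X=5) / P(X≥3).
P(X=5) = C(7,5)·0.379^5·0.621^2 = 0.06333
P(X≥3) = 1 − 0.03562 − 0.15216 − 0.27858 = 0.53365
Ratio = 0.06333 / 0.53365 = 0.11867

0.119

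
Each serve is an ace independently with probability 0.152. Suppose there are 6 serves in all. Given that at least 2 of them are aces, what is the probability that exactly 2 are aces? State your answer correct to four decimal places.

0.7852

X ~ Binomial(6, 0.152). Want P(X=2 | X≥2) = P(X=2) / P(X≥2).
P(X=2) = C(6,2)·0.152^2·0.848^4 = 0.179210
P(X≥2) = 1 − 0.371856 − 0.399921 = 0.228223
Ratio = 0.179210 / 0.228223 = 0.785241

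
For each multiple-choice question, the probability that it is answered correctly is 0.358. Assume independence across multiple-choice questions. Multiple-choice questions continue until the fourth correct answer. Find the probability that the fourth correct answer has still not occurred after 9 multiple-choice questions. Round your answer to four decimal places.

0.5888

Needing more than 9 multiple-choice questions ⇔ fewer than 4 successes in the first 9. With X ~ Binomial(9, 0.358), P(Y > 9) = P(X ≤ 3).
  k=0: C(9,0)·0.358^0·0.642^9 = 0.018527
  k=1: C(9,1)·0.358^1·0.642^8 = 0.092983
  k=2: C(9,2)·0.358^2·0.642^7 = 0.207402
  k=3: C(9,3)·0.358^3·0.642^6 = 0.269860
P(X ≤ 3) = 0.588773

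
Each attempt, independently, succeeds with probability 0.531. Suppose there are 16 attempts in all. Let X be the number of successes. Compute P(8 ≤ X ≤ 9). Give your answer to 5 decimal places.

X ~ Binomial(16, 0.531); P(8 ≤ X ≤ 9) = Σ C(16,k) p^k (1−p)^(16−k) over k:
  k=8: C(16,8)·0.531^8·0.469^8 = 0.1904221
  k=9: C(16,9)·0.531^9·0.469^7 = 0.1916402
Total = 0.3820623

0.38206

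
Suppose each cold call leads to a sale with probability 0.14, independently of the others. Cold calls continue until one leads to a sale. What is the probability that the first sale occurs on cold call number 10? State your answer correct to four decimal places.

Geometric (trials to first success), p = 0.14.
P(Y = 10) = (1−p)^9 · p = 0.25733 · 0.14 = 0.036026

0.0360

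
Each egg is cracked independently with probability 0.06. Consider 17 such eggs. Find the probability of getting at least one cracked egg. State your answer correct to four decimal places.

P(at least one) = 1 − P(none) = 1 − (1 − 0.06)^17
= 1 − 0.349280 = 0.650720

0.6507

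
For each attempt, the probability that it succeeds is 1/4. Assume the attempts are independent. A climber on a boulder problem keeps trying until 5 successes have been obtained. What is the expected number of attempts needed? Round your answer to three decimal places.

20.000

Y = total attempts until the fifth success; negative binomial with r=5, p=0.25.
E[Y] = r / p = 5 / 0.25 = 20.00000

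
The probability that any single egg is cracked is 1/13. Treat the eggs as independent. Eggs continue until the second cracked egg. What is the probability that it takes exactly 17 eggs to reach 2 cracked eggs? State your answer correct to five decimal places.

0.02850

Y = trial on which the second success occurs; negative binomial, r=2, p=0.076923.
P(Y=17) = C(16,1) · p^2 · (1−p)^15
= 16 · 0.0059172 · 0.301 = 0.0284972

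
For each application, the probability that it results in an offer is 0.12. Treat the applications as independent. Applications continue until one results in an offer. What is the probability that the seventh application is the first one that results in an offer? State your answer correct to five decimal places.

Geometric (trials to first success), p = 0.12.
P(Y = 7) = (1−p)^6 · p = 0.4644 · 0.12 = 0.0557285

0.05573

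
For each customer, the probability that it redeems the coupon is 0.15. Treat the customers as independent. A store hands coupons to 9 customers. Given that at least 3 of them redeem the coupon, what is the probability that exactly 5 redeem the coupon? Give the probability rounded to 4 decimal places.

0.0355

X ~ Binomial(9, 0.15). Want P(X=5 | X≥3) = P(X=5) / P(X≥3).
P(X=5) = C(9,5)·0.15^5·0.85^4 = 0.004995
P(X≥3) = 1 − 0.231617 − 0.367862 − 0.259667 = 0.140853
Ratio = 0.004995 / 0.140853 = 0.035460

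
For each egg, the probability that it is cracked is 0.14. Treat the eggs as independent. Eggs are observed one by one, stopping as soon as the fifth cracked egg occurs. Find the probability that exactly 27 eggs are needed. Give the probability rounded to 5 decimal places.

Y = trial on which the fifth success occurs; negative binomial, r=5, p=0.14.
P(Y=27) = C(26,4) · p^5 · (1−p)^22
= 14950 · 5.3782e-05 · 0.036221 = 0.0291238

0.02912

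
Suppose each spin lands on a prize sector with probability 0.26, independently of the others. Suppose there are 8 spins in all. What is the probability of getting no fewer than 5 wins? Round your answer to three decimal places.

X ~ Binomial(8, 0.26); P(X ≥ 5) = Σ C(8,k) p^k (1−p)^(8−k) over k:
  k=5: C(8,5)·0.26^5·0.74^3 = 0.02696
  k=6: C(8,6)·0.26^6·0.74^2 = 0.00474
  k=7: C(8,7)·0.26^7·0.74^1 = 0.00048
  k=8: C(8,8)·0.26^8·0.74^0 = 0.00002
Total = 0.03219

0.032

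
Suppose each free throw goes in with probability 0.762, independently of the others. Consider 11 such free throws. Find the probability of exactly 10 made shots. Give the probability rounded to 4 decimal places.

0.1728

X ~ Binomial(n=11, p=0.762).
P(X=10) = C(11,10) · p^10 · (1−p)^1
= 11 · 0.066001 · 0.238 = 0.172790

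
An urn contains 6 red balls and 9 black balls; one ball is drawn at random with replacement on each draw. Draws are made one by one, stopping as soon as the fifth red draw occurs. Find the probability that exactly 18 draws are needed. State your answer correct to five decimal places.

0.03183

Y = trial on which the fifth success occurs; negative binomial, r=5, p=0.40.
P(Y=18) = C(17,4) · p^5 · (1−p)^13
= 2380 · 0.01024 · 0.0013061 = 0.0318305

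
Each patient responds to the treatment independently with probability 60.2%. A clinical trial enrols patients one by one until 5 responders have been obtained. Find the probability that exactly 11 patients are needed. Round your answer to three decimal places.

0.066

Y = trial on which the fifth success occurs; negative binomial, r=5, p=0.602.
P(Y=11) = C(10,4) · p^5 · (1−p)^6
= 210 · 0.079065 · 0.0039746 = 0.06599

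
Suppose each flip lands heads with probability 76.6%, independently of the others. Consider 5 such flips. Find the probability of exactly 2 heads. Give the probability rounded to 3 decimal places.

X ~ Binomial(n=5, p=0.766).
P(X=2) = C(5,2) · p^2 · (1−p)^3
= 10 · 0.58676 · 0.012813 = 0.07518

0.075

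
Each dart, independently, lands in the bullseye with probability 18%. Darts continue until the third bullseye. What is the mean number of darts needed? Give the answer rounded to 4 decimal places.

16.6667

Y = total darts until the third success; negative binomial with r=3, p=0.18.
E[Y] = r / p = 3 / 0.18 = 16.666667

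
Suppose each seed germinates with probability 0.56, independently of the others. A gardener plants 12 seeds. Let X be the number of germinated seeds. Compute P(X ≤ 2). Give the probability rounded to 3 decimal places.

X ~ Binomial(12, 0.56); P(X ≤ 2) = Σ C(12,k) p^k (1−p)^(12−k) over k:
  k=0: C(12,0)·0.56^0·0.44^12 = 0.00005
  k=1: C(12,1)·0.56^1·0.44^11 = 0.00080
  k=2: C(12,2)·0.56^2·0.44^10 = 0.00563
Total = 0.00649

0.006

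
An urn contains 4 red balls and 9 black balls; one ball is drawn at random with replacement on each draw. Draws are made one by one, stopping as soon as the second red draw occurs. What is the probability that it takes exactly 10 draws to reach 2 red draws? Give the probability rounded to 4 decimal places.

Y = trial on which the second success occurs; negative binomial, r=2, p=0.307692.
P(Y=10) = C(9,1) · p^2 · (1−p)^8
= 9 · 0.094675 · 0.052771 = 0.044964

0.0450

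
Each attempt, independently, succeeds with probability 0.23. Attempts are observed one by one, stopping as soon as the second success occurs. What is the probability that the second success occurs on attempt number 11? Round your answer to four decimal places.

Y = trial on which the second success occurs; negative binomial, r=2, p=0.23.
P(Y=11) = C(10,1) · p^2 · (1−p)^9
= 10 · 0.0529 · 0.095152 = 0.050335

0.0503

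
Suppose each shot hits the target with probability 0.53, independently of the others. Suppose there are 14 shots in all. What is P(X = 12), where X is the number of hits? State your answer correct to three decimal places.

0.010

X ~ Binomial(n=14, p=0.53).
P(X=12) = C(14,12) · p^12 · (1−p)^2
= 91 · 0.00049126 · 0.2209 = 0.00988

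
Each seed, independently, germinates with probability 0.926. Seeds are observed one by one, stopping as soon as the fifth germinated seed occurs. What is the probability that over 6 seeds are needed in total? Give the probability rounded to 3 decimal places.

Needing more than 6 seeds ⇔ fewer than 5 successes in the first 6. With X ~ Binomial(6, 0.926), P(Y > 6) = P(X ≤ 4).
  k=0: C(6,0)·0.926^0·0.074^6 = 0.00000
  k=1: C(6,1)·0.926^1·0.074^5 = 0.00001
  k=2: C(6,2)·0.926^2·0.074^4 = 0.00039
  k=3: C(6,3)·0.926^3·0.074^3 = 0.00644
  k=4: C(6,4)·0.926^4·0.074^2 = 0.06039
P(X ≤ 4) = 0.06723

0.067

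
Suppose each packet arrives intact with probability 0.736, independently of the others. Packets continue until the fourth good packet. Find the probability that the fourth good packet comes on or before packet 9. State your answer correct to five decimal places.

0.98676

Finishing within 9 packets ⇔ at least 4 successes in the first 9. With X ~ Binomial(9, 0.736), P(Y ≤ 9) = 1 − P(X ≤ 3).
  k=0: C(9,0)·0.736^0·0.264^9 = 0.0000062
  k=1: C(9,1)·0.736^1·0.264^8 = 0.0001563
  k=2: C(9,2)·0.736^2·0.264^7 = 0.0017430
  k=3: C(9,3)·0.736^3·0.264^6 = 0.0113380
1 − 0.0132435 = 0.9867565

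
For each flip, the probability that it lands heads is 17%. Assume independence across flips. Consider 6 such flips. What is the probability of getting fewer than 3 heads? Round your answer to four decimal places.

X ~ Binomial(6, 0.17); P(X ≤ 2) = Σ C(6,k) p^k (1−p)^(6−k) over k:
  k=0: C(6,0)·0.17^0·0.83^6 = 0.326940
  k=1: C(6,1)·0.17^1·0.83^5 = 0.401782
  k=2: C(6,2)·0.17^2·0.83^4 = 0.205732
Total = 0.934454

0.9345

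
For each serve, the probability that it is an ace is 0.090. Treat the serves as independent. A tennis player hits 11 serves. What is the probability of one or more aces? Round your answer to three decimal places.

0.646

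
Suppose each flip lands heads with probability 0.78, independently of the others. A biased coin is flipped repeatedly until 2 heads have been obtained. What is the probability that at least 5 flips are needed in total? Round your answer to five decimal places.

0.03556

Needing more than 4 flips ⇔ fewer than 2 successes in the first 4. With X ~ Binomial(4, 0.78), P(Y > 4) = P(X ≤ 1).
  k=0: C(4,0)·0.78^0·0.22^4 = 0.0023426
  k=1: C(4,1)·0.78^1·0.22^3 = 0.0332218
P(X ≤ 1) = 0.0355643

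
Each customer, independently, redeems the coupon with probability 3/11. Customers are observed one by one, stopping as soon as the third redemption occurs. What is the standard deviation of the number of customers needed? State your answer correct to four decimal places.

5.4160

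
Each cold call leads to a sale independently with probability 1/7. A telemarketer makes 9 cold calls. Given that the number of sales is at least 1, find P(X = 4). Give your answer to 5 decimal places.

X ~ Binomial(9, 0.142857). Want P(X=4 | X≥1) = P(X=4) / P(X≥1).
P(X=4) = C(9,4)·0.142857^4·0.857143^5 = 0.0242798
P(X≥1) = 1 − 0.2497347 = 0.7502653
Ratio = 0.0242798 / 0.7502653 = 0.0323616

0.03236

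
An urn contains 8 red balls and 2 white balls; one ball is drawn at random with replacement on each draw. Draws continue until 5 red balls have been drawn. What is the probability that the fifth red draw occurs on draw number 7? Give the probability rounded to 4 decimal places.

Y = trial on which the fifth success occurs; negative binomial, r=5, p=0.80.
P(Y=7) = C(6,4) · p^5 · (1−p)^2
= 15 · 0.32768 · 0.04 = 0.196608

0.1966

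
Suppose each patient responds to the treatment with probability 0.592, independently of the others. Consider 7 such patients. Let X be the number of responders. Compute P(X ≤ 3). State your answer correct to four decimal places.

X ~ Binomial(7, 0.592); P(X ≤ 3) = Σ C(7,k) p^k (1−p)^(7−k) over k:
  k=0: C(7,0)·0.592^0·0.408^7 = 0.001882
  k=1: C(7,1)·0.592^1·0.408^6 = 0.019115
  k=2: C(7,2)·0.592^2·0.408^5 = 0.083208
  k=3: C(7,3)·0.592^3·0.408^4 = 0.201221
Total = 0.305426

0.3054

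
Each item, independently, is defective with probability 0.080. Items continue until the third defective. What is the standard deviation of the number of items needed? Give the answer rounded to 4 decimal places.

20.7666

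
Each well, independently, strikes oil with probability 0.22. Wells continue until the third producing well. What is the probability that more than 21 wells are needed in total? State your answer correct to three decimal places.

Needing more than 21 wells ⇔ fewer than 3 successes in the first 21. With X ~ Binomial(21, 0.22), P(Y > 21) = P(X ≤ 2).
  k=0: C(21,0)·0.22^0·0.78^21 = 0.00542
  k=1: C(21,1)·0.22^1·0.78^20 = 0.03210
  k=2: C(21,2)·0.22^2·0.78^19 = 0.09054
P(X ≤ 2) = 0.12807

0.128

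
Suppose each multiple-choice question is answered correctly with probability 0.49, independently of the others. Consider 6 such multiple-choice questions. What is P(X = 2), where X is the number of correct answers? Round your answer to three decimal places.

X ~ Binomial(n=6, p=0.49).
P(X=2) = C(6,2) · p^2 · (1−p)^4
= 15 · 0.2401 · 0.067652 = 0.24365

0.244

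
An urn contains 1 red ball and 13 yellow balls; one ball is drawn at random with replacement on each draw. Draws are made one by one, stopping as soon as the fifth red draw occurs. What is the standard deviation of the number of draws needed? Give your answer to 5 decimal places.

30.16621

Y = total draws until the fifth success; negative binomial with r=5, p=0.071429.
SD(Y) = √[r(1−p)/p²] = √(910.0000000) = 30.1662063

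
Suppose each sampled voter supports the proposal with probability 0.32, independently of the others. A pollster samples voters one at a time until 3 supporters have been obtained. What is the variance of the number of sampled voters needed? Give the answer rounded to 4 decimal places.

Y = total sampled voters until the third success; negative binomial with r=3, p=0.32.
Var(Y) = r(1−p)/p² = 3·0.68 / 0.32² = 19.921875

19.9219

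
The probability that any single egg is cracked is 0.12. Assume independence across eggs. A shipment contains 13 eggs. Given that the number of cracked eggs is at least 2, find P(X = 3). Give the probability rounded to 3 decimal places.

X ~ Binomial(13, 0.12). Want P(X=3 | X≥2) = P(X=3) / P(X≥2).
P(X=3) = C(13,3)·0.12^3·0.88^10 = 0.13764
P(X≥2) = 1 − 0.18979 − 0.33645 = 0.47376
Ratio = 0.13764 / 0.47376 = 0.29052

0.291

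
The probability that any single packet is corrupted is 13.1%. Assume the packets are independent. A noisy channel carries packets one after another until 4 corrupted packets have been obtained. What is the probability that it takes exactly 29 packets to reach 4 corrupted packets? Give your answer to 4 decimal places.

Y = trial on which the fourth success occurs; negative binomial, r=4, p=0.131.
P(Y=29) = C(28,3) · p^4 · (1−p)^25
= 3276 · 0.0002945 · 0.029888 = 0.028835

0.0288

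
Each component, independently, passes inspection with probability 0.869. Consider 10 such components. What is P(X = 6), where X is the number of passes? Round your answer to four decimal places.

0.0266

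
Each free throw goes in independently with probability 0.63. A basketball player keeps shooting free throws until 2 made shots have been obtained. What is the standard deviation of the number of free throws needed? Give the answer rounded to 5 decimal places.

Y = total free throws until the second success; negative binomial with r=2, p=0.63.
SD(Y) = √[r(1−p)/p²] = √(1.8644495) = 1.3654485

1.36545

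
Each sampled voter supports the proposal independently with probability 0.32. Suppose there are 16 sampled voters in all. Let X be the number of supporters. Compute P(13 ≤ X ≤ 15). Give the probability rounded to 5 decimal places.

0.00007

X ~ Binomial(16, 0.32); P(13 ≤ X ≤ 15) = Σ C(16,k) p^k (1−p)^(16−k) over k:
  k=13: C(16,13)·0.32^13·0.68^3 = 0.0000650
  k=14: C(16,14)·0.32^14·0.68^2 = 0.0000066
  k=15: C(16,15)·0.32^15·0.68^1 = 0.0000004
Total = 0.0000719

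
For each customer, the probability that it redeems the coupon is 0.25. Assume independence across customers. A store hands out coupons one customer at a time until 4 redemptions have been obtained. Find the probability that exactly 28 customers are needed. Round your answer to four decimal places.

0.0115

Y = trial on which the fourth success occurs; negative binomial, r=4, p=0.25.
P(Y=28) = C(27,3) · p^4 · (1−p)^24
= 2925 · 0.0039062 · 0.0010034 = 0.011465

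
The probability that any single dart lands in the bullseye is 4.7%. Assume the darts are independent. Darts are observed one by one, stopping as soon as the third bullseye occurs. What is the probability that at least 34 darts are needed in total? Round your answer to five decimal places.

0.79879

Needing more than 33 darts ⇔ fewer than 3 successes in the first 33. With X ~ Binomial(33, 0.047), P(Y > 33) = P(X ≤ 2).
  k=0: C(33,0)·0.047^0·0.953^33 = 0.2042047
  k=1: C(33,1)·0.047^1·0.953^32 = 0.3323415
  k=2: C(33,2)·0.047^2·0.953^31 = 0.2622464
P(X ≤ 2) = 0.7987926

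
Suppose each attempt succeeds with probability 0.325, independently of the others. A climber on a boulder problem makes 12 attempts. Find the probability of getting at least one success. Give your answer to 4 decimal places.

0.9911

P(at least one) = 1 − P(none) = 1 − (1 − 0.325)^12
= 1 − 0.008946 = 0.991054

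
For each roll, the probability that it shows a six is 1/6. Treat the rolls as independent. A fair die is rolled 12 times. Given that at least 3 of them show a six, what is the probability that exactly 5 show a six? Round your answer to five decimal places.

X ~ Binomial(12, 0.166667). Want P(X=5 | X≥3) = P(X=5) / P(X≥3).
P(X=5) = C(12,5)·0.166667^5·0.833333^7 = 0.0284250
P(X≥3) = 1 − 0.1121567 − 0.2691760 − 0.2960936 = 0.3225738
Ratio = 0.0284250 / 0.3225738 = 0.0881193

0.08812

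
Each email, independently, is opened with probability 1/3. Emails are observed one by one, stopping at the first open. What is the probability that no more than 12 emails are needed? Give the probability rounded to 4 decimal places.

Y = number of emails to the first success; geometric, p = 0.333333.
P(Y ≤ 12) = 1 − (1−p)^12 = 1 − 0.007707 = 0.992293

0.9923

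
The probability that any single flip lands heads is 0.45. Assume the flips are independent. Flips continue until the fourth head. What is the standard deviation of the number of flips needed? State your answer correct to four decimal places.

3.2961

Y = total flips until the fourth success; negative binomial with r=4, p=0.45.
SD(Y) = √[r(1−p)/p²] = √(10.864198) = 3.296088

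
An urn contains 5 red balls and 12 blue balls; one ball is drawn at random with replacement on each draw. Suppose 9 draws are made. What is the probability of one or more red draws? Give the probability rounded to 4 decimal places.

0.9565

P(at least one) = 1 − P(none) = 1 − (1 − 0.294118)^9
= 1 − 0.043510 = 0.956490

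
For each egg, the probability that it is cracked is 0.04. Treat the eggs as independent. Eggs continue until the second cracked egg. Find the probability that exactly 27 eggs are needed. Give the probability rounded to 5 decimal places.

Y = trial on which the second success occurs; negative binomial, r=2, p=0.04.
P(Y=27) = C(26,1) · p^2 · (1−p)^25
= 26 · 0.0016 · 0.3604 = 0.0149925

0.01499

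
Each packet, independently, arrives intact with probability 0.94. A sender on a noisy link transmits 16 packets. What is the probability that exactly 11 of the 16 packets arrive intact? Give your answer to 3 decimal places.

0.002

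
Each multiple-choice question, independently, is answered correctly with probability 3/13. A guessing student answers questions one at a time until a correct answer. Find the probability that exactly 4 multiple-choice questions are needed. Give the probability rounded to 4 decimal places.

0.1050

Geometric (trials to first success), p = 0.230769.
P(Y = 4) = (1−p)^3 · p = 0.45517 · 0.230769 = 0.105038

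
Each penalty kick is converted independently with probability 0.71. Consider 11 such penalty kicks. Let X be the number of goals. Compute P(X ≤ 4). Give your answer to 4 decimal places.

X ~ Binomial(11, 0.71); P(X ≤ 4) = Σ C(11,k) p^k (1−p)^(11−k) over k:
  k=0: C(11,0)·0.71^0·0.29^11 = 0.000001
  k=1: C(11,1)·0.71^1·0.29^10 = 0.000033
  k=2: C(11,2)·0.71^2·0.29^9 = 0.000402
  k=3: C(11,3)·0.71^3·0.29^8 = 0.002954
  k=4: C(11,4)·0.71^4·0.29^7 = 0.014465
Total = 0.017856

0.0179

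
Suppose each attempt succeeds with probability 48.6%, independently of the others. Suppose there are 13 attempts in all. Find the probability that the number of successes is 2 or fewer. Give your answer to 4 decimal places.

0.0145

X ~ Binomial(13, 0.486); P(X ≤ 2) = Σ C(13,k) p^k (1−p)^(13−k) over k:
  k=0: C(13,0)·0.486^0·0.514^13 = 0.000175
  k=1: C(13,1)·0.486^1·0.514^12 = 0.002149
  k=2: C(13,2)·0.486^2·0.514^11 = 0.012189
Total = 0.014512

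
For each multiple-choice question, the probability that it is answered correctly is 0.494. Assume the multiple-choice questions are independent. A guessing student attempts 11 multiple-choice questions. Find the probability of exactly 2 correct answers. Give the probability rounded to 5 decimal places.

0.02919

X ~ Binomial(n=11, p=0.494).
P(X=2) = C(11,2) · p^2 · (1−p)^9
= 55 · 0.24404 · 0.0021745 = 0.0291858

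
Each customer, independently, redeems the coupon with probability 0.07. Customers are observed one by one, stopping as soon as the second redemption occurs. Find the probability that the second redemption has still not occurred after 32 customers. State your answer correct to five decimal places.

Needing more than 32 customers ⇔ fewer than 2 successes in the first 32. With X ~ Binomial(32, 0.07), P(Y > 32) = P(X ≤ 1).
  k=0: C(32,0)·0.07^0·0.93^32 = 0.0980515
  k=1: C(32,1)·0.07^1·0.93^31 = 0.2361671
P(X ≤ 1) = 0.3342186

0.33422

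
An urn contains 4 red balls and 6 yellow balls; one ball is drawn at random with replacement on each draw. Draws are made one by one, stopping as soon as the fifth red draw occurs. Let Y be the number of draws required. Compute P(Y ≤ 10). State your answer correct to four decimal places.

0.3669

Finishing within 10 draws ⇔ at least 5 successes in the first 10. With X ~ Binomial(10, 0.40), P(Y ≤ 10) = 1 − P(X ≤ 4).
  k=0: C(10,0)·0.40^0·0.60^10 = 0.006047
  k=1: C(10,1)·0.40^1·0.60^9 = 0.040311
  k=2: C(10,2)·0.40^2·0.60^8 = 0.120932
  k=3: C(10,3)·0.40^3·0.60^7 = 0.214991
  k=4: C(10,4)·0.40^4·0.60^6 = 0.250823
1 − 0.633103 = 0.366897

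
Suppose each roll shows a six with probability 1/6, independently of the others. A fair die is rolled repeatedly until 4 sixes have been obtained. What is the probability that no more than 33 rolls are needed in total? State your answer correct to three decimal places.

Finishing within 33 rolls ⇔ at least 4 successes in the first 33. With X ~ Binomial(33, 0.166667), P(Y ≤ 33) = 1 − P(X ≤ 3).
  k=0: C(33,0)·0.166667^0·0.833333^33 = 0.00244
  k=1: C(33,1)·0.166667^1·0.833333^32 = 0.01609
  k=2: C(33,2)·0.166667^2·0.833333^31 = 0.05149
  k=3: C(33,3)·0.166667^3·0.833333^30 = 0.10641
1 − 0.17643 = 0.82357

0.824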